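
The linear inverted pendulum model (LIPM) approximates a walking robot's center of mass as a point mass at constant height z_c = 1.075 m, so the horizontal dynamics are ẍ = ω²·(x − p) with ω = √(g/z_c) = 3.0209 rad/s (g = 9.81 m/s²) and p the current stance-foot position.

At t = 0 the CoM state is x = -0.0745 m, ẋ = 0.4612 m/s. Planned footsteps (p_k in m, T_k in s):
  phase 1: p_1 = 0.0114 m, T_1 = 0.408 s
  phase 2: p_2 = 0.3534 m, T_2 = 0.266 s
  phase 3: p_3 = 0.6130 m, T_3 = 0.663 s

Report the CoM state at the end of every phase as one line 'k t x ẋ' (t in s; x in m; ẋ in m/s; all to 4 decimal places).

phase 1: p=0.0114, T=0.408, ωT=1.232527, cosh=1.860721, sinh=1.569166; start (x,ẋ)=(-0.074500, 0.461200) → end (x,ẋ)=(0.091128, 0.450973)
phase 2: p=0.3534, T=0.266, ωT=0.803559, cosh=1.340605, sinh=0.892872; start (x,ẋ)=(0.091128, 0.450973) → end (x,ẋ)=(0.135089, -0.102843)
phase 3: p=0.6130, T=0.663, ωT=2.002857, cosh=3.772572, sinh=3.637623; start (x,ẋ)=(0.135089, -0.102843) → end (x,ẋ)=(-1.313792, -5.639694)

1 0.4080 0.0911 0.4510
2 0.6740 0.1351 -0.1028
3 1.3370 -1.3138 -5.6397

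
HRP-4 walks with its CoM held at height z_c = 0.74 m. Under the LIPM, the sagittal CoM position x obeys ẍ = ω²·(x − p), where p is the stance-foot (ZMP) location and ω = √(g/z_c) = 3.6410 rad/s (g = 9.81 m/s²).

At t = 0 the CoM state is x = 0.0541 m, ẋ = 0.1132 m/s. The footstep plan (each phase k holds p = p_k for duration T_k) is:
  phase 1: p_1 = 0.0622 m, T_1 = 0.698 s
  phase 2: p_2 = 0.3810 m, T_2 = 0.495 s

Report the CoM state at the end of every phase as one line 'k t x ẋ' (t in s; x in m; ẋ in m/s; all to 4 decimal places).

1 0.6980 0.2066 0.5371
2 1.1930 0.2730 -0.2000

phase 1: p=0.0622, T=0.698, ωT=2.541418, cosh=6.388209, sinh=6.309454; start (x,ẋ)=(0.054100, 0.113200) → end (x,ẋ)=(0.206619, 0.537066)
phase 2: p=0.3810, T=0.495, ωT=1.802295, cosh=3.114234, sinh=2.949314; start (x,ẋ)=(0.206619, 0.537066) → end (x,ẋ)=(0.272975, -0.200035)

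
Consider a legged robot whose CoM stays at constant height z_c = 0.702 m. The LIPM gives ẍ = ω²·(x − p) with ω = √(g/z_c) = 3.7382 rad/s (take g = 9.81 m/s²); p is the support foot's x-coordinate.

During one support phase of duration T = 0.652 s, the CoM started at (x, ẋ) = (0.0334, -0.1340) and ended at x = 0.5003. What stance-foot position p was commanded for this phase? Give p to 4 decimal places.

ωT = 3.7382·0.652 = 2.437306; cosh(ωT) = 5.764787, sinh(ωT) = 5.677391
x(T) = p + (x₀−p)·cosh(ωT) + (ẋ₀/ω)·sinh(ωT) ⇒ p·(1 − cosh) = x(T) − x₀·cosh − (ẋ₀/ω)·sinh
numerator   = 0.5003 − (0.0334)·5.764787 − (-0.1340/3.7382)·5.677391 = 0.511269
denominator = 1 − 5.764787 = -4.764787
p = 0.511269 / -4.764787 = -0.1073

p = -0.1073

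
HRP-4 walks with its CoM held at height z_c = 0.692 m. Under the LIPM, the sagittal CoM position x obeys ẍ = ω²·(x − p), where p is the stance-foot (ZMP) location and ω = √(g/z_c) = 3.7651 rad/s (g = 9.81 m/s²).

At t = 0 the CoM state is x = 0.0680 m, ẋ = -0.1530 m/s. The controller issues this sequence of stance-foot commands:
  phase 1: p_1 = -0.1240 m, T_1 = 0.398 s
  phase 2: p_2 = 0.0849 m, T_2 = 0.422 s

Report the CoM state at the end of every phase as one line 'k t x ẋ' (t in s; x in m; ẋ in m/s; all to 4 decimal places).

phase 1: p=-0.1240, T=0.398, ωT=1.498510, cosh=2.349239, sinh=2.125776; start (x,ẋ)=(0.068000, -0.153000) → end (x,ẋ)=(0.240670, 1.177288)
phase 2: p=0.0849, T=0.422, ωT=1.588872, cosh=2.551189, sinh=2.347033; start (x,ẋ)=(0.240670, 1.177288) → end (x,ẋ)=(1.216180, 4.379996)

1 0.3980 0.2407 1.1773
2 0.8200 1.2162 4.3800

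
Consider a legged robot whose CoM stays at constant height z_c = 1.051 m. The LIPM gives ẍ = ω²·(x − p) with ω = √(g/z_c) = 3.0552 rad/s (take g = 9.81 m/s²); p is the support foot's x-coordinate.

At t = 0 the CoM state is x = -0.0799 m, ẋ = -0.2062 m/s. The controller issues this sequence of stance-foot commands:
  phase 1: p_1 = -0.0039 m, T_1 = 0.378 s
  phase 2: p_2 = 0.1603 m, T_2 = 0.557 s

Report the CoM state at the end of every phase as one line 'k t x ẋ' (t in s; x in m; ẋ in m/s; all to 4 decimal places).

1 0.3780 -0.2329 -0.6915
2 0.9350 -1.5537 -5.1435

phase 1: p=-0.0039, T=0.378, ωT=1.154866, cosh=1.744348, sinh=1.429248; start (x,ẋ)=(-0.079900, -0.206200) → end (x,ẋ)=(-0.232933, -0.691549)
phase 2: p=0.1603, T=0.557, ωT=1.701746, cosh=2.832940, sinh=2.650575; start (x,ẋ)=(-0.232933, -0.691549) → end (x,ẋ)=(-1.553666, -5.143530)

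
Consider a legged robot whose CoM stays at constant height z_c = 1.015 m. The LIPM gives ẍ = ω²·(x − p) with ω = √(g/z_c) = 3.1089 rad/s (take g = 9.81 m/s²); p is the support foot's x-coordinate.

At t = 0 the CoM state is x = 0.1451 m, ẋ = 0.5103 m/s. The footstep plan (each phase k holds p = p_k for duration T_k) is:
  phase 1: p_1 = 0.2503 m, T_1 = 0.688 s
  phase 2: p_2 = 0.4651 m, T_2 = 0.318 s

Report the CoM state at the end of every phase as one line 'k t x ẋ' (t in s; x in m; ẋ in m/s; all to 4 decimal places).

1 0.6880 0.4847 0.8272
2 1.0060 0.8031 1.3359

phase 1: p=0.2503, T=0.688, ωT=2.138923, cosh=4.304036, sinh=4.186254; start (x,ẋ)=(0.145100, 0.510300) → end (x,ẋ)=(0.484654, 0.827209)
phase 2: p=0.4651, T=0.318, ωT=0.988630, cosh=1.529818, sinh=1.157732; start (x,ẋ)=(0.484654, 0.827209) → end (x,ẋ)=(0.803061, 1.335860)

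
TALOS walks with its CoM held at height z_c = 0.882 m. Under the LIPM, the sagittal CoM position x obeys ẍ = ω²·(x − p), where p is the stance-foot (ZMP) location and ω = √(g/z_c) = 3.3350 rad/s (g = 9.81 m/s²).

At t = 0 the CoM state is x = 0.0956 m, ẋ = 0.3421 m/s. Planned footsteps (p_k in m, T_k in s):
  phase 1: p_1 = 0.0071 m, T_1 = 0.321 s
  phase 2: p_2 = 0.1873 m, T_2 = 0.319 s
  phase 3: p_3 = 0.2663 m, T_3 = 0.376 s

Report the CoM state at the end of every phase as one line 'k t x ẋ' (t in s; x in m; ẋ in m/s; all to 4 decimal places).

1 0.3210 0.2834 0.9375
2 0.6400 0.7018 1.9288
3 1.0160 2.0223 5.9922

phase 1: p=0.0071, T=0.321, ωT=1.070535, cosh=1.629882, sinh=1.287057; start (x,ẋ)=(0.095600, 0.342100) → end (x,ẋ)=(0.283369, 0.937454)
phase 2: p=0.1873, T=0.319, ωT=1.063865, cosh=1.621334, sinh=1.276215; start (x,ẋ)=(0.283369, 0.937454) → end (x,ẋ)=(0.701799, 1.928814)
phase 3: p=0.2663, T=0.376, ωT=1.253960, cosh=1.894782, sinh=1.609410; start (x,ẋ)=(0.701799, 1.928814) → end (x,ẋ)=(2.022286, 5.992172)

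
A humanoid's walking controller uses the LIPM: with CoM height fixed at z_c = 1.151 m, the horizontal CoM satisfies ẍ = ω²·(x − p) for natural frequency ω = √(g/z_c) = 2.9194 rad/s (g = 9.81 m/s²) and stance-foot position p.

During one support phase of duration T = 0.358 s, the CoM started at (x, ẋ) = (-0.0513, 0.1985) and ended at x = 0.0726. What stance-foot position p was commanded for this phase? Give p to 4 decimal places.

p = -0.1168

ωT = 2.9194·0.358 = 1.045145; cosh(ωT) = 1.597726, sinh(ωT) = 1.246085
x(T) = p + (x₀−p)·cosh(ωT) + (ẋ₀/ω)·sinh(ωT) ⇒ p·(1 − cosh) = x(T) − x₀·cosh − (ẋ₀/ω)·sinh
numerator   = 0.0726 − (-0.0513)·1.597726 − (0.1985/2.9194)·1.246085 = 0.069838
denominator = 1 − 1.597726 = -0.597726
p = 0.069838 / -0.597726 = -0.1168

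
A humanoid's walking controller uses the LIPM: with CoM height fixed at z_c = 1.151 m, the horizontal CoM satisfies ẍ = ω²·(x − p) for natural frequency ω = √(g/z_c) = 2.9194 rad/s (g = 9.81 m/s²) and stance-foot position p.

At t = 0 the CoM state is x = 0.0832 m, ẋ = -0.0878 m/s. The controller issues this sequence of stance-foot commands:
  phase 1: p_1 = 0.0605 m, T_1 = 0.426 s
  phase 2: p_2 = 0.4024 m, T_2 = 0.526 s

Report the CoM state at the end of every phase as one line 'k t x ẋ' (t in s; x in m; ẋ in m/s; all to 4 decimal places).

1 0.4260 0.0553 -0.0595
2 0.9520 -0.4861 -2.3885

phase 1: p=0.0605, T=0.426, ωT=1.243664, cosh=1.878313, sinh=1.589987; start (x,ẋ)=(0.083200, -0.087800) → end (x,ẋ)=(0.055319, -0.059547)
phase 2: p=0.4024, T=0.526, ωT=1.535604, cosh=2.429729, sinh=2.214403; start (x,ẋ)=(0.055319, -0.059547) → end (x,ẋ)=(-0.486079, -2.388465)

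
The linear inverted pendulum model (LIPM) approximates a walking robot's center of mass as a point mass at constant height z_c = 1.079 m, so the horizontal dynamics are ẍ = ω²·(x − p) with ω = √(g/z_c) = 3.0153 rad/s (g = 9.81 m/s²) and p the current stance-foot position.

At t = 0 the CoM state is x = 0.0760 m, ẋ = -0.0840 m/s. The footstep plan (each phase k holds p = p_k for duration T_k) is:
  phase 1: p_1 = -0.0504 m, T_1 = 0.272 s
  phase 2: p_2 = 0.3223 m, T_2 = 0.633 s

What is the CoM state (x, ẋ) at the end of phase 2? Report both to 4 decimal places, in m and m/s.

x = -0.2025, ẋ = -1.4461

phase 1: p=-0.0504, T=0.272, ωT=0.820162, cosh=1.355614, sinh=0.915253; start (x,ẋ)=(0.076000, -0.084000) → end (x,ẋ)=(0.095453, 0.234962)
phase 2: p=0.3223, T=0.633, ωT=1.908685, cosh=3.446244, sinh=3.297969; start (x,ẋ)=(0.095453, 0.234962) → end (x,ẋ)=(-0.202483, -1.446116)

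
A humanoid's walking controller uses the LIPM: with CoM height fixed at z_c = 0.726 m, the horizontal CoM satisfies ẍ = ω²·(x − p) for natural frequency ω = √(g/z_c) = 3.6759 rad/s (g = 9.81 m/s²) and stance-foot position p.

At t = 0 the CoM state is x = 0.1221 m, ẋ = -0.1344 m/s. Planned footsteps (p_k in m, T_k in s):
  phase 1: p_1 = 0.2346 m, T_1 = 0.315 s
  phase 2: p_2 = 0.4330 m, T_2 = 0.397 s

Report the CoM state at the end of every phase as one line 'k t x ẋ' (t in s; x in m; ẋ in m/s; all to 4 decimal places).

phase 1: p=0.2346, T=0.315, ωT=1.157909, cosh=1.748706, sinh=1.434563; start (x,ẋ)=(0.122100, -0.134400) → end (x,ẋ)=(-0.014581, -0.828273)
phase 2: p=0.4330, T=0.397, ωT=1.459332, cosh=2.267738, sinh=2.035347; start (x,ẋ)=(-0.014581, -0.828273) → end (x,ẋ)=(-1.040611, -5.226985)

1 0.3150 -0.0146 -0.8283
2 0.7120 -1.0406 -5.2270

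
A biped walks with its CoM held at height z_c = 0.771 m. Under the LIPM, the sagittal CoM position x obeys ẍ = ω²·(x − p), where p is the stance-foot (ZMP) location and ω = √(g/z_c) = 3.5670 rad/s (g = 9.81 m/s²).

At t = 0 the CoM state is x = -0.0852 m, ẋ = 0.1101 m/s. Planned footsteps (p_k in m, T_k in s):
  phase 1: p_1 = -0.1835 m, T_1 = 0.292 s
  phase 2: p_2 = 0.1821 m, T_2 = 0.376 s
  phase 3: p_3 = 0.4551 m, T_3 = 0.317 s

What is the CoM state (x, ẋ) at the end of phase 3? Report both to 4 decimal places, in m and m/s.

phase 1: p=-0.1835, T=0.292, ωT=1.041564, cosh=1.593274, sinh=1.240372; start (x,ẋ)=(-0.085200, 0.110100) → end (x,ẋ)=(0.011404, 0.610338)
phase 2: p=0.1821, T=0.376, ωT=1.341192, cosh=2.042566, sinh=1.781032; start (x,ẋ)=(0.011404, 0.610338) → end (x,ẋ)=(0.138190, 0.162238)
phase 3: p=0.4551, T=0.317, ωT=1.130739, cosh=1.710370, sinh=1.387575; start (x,ẋ)=(0.138190, 0.162238) → end (x,ẋ)=(-0.023822, -1.291053)

x = -0.0238, ẋ = -1.2911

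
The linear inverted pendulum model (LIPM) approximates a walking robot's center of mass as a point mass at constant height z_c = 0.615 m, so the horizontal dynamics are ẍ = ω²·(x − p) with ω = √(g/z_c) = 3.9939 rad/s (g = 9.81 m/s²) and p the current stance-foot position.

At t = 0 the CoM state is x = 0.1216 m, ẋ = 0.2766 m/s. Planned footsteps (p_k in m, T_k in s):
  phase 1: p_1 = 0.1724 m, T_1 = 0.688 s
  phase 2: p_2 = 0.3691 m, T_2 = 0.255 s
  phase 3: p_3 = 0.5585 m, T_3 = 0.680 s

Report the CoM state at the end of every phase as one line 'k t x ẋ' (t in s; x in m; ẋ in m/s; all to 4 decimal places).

1 0.6880 0.3126 0.5906
2 0.9430 0.4587 0.6526
3 1.6230 1.0303 1.9538

phase 1: p=0.1724, T=0.688, ωT=2.747803, cosh=7.836187, sinh=7.772119; start (x,ẋ)=(0.121600, 0.276600) → end (x,ẋ)=(0.312585, 0.590603)
phase 2: p=0.3691, T=0.255, ωT=1.018444, cosh=1.565020, sinh=1.203864; start (x,ẋ)=(0.312585, 0.590603) → end (x,ẋ)=(0.458675, 0.652573)
phase 3: p=0.5585, T=0.680, ωT=2.715852, cosh=7.591817, sinh=7.525668; start (x,ẋ)=(0.458675, 0.652573) → end (x,ẋ)=(1.030286, 1.953807)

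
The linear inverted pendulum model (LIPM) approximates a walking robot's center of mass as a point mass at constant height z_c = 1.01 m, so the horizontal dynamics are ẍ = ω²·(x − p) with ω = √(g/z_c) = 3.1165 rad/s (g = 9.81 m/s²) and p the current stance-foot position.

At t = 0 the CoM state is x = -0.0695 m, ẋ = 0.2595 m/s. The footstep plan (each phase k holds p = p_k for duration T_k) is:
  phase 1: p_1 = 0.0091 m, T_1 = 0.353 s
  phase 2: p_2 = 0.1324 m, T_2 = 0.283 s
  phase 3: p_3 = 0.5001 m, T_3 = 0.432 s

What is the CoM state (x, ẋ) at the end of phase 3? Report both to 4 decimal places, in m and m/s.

x = -0.7711, ẋ = -3.6042

phase 1: p=0.0091, T=0.353, ωT=1.100124, cosh=1.668685, sinh=1.335855; start (x,ẋ)=(-0.069500, 0.259500) → end (x,ẋ)=(-0.010827, 0.105797)
phase 2: p=0.1324, T=0.283, ωT=0.881969, cosh=1.414810, sinh=1.000843; start (x,ẋ)=(-0.010827, 0.105797) → end (x,ẋ)=(-0.036263, -0.297060)
phase 3: p=0.5001, T=0.432, ωT=1.346328, cosh=2.051740, sinh=1.791547; start (x,ẋ)=(-0.036263, -0.297060) → end (x,ẋ)=(-0.771144, -3.604192)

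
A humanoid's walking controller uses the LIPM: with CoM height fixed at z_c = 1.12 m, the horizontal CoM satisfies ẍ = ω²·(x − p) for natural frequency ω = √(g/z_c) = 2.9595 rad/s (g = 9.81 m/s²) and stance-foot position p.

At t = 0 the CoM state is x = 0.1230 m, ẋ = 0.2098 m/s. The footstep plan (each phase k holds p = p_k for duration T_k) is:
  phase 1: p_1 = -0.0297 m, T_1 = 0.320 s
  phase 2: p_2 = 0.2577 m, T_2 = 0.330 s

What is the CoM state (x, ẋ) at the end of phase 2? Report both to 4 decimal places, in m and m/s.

x = 0.5933, ẋ = 1.2782

phase 1: p=-0.0297, T=0.320, ωT=0.947040, cosh=1.482977, sinh=1.095090; start (x,ẋ)=(0.123000, 0.209800) → end (x,ẋ)=(0.274382, 0.806017)
phase 2: p=0.2577, T=0.330, ωT=0.976635, cosh=1.516041, sinh=1.139465; start (x,ẋ)=(0.274382, 0.806017) → end (x,ẋ)=(0.593323, 1.278210)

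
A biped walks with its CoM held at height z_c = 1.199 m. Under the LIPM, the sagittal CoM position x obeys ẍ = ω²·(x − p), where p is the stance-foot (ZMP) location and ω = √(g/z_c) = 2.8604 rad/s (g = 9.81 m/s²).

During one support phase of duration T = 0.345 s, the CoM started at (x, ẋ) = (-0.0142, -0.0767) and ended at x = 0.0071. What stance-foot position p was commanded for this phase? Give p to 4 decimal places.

p = -0.1132

ωT = 2.8604·0.345 = 0.986838; cosh(ωT) = 1.527746, sinh(ωT) = 1.154992
x(T) = p + (x₀−p)·cosh(ωT) + (ẋ₀/ω)·sinh(ωT) ⇒ p·(1 − cosh) = x(T) − x₀·cosh − (ẋ₀/ω)·sinh
numerator   = 0.0071 − (-0.0142)·1.527746 − (-0.0767/2.8604)·1.154992 = 0.059764
denominator = 1 − 1.527746 = -0.527746
p = 0.059764 / -0.527746 = -0.1132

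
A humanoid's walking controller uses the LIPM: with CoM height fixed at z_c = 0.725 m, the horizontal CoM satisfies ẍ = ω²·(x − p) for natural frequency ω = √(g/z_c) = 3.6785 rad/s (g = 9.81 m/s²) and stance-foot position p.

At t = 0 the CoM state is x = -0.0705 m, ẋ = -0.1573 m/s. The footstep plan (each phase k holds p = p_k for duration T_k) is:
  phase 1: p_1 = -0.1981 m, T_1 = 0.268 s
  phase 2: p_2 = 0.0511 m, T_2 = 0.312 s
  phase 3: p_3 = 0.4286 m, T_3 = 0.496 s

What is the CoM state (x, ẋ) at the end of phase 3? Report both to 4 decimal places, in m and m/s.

phase 1: p=-0.1981, T=0.268, ωT=0.985838, cosh=1.526592, sinh=1.153465; start (x,ẋ)=(-0.070500, -0.157300) → end (x,ẋ)=(-0.052631, 0.301277)
phase 2: p=0.0511, T=0.312, ωT=1.147692, cosh=1.734140, sinh=1.416772; start (x,ẋ)=(-0.052631, 0.301277) → end (x,ẋ)=(-0.012748, -0.018150)
phase 3: p=0.4286, T=0.496, ωT=1.824536, cosh=3.180605, sinh=3.019313; start (x,ẋ)=(-0.012748, -0.018150) → end (x,ẋ)=(-0.990052, -4.959580)

x = -0.9901, ẋ = -4.9596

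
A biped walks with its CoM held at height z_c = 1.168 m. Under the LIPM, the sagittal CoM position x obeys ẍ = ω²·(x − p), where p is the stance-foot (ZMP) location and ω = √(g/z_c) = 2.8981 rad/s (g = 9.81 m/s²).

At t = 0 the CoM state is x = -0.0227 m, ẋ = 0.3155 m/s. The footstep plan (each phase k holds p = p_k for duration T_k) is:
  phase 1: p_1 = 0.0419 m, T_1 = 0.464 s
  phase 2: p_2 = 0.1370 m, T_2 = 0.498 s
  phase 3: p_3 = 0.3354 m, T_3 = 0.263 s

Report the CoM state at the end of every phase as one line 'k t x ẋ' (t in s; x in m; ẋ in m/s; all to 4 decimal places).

phase 1: p=0.0419, T=0.464, ωT=1.344718, cosh=2.048859, sinh=1.788246; start (x,ẋ)=(-0.022700, 0.315500) → end (x,ẋ)=(0.104220, 0.311625)
phase 2: p=0.1370, T=0.498, ωT=1.443254, cosh=2.235305, sinh=1.999147; start (x,ẋ)=(0.104220, 0.311625) → end (x,ẋ)=(0.278690, 0.506658)
phase 3: p=0.3354, T=0.263, ωT=0.762200, cosh=1.304812, sinh=0.838174; start (x,ẋ)=(0.278690, 0.506658) → end (x,ẋ)=(0.407937, 0.523338)

1 0.4640 0.1042 0.3116
2 0.9620 0.2787 0.5067
3 1.2250 0.4079 0.5233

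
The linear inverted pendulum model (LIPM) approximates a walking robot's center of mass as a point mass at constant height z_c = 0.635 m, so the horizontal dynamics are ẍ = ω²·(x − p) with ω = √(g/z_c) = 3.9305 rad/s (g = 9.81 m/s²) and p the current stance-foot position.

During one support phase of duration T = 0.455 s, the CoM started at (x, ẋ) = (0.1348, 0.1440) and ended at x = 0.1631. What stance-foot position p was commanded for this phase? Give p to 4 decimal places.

p = 0.1725

ωT = 3.9305·0.455 = 1.788377; cosh(ωT) = 3.073487, sinh(ωT) = 2.906256
x(T) = p + (x₀−p)·cosh(ωT) + (ẋ₀/ω)·sinh(ωT) ⇒ p·(1 − cosh) = x(T) − x₀·cosh − (ẋ₀/ω)·sinh
numerator   = 0.1631 − (0.1348)·3.073487 − (0.1440/3.9305)·2.906256 = -0.357681
denominator = 1 − 3.073487 = -2.073487
p = -0.357681 / -2.073487 = 0.1725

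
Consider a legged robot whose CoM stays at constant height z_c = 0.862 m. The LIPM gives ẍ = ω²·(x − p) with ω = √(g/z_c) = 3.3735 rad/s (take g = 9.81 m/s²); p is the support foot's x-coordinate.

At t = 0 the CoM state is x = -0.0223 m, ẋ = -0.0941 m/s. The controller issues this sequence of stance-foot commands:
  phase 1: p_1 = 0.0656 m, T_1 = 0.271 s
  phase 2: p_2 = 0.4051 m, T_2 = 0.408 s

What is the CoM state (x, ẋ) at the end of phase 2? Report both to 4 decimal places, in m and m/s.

phase 1: p=0.0656, T=0.271, ωT=0.914219, cosh=1.447827, sinh=1.046998; start (x,ẋ)=(-0.022300, -0.094100) → end (x,ẋ)=(-0.090869, -0.446707)
phase 2: p=0.4051, T=0.408, ωT=1.376388, cosh=2.106530, sinh=1.854041; start (x,ẋ)=(-0.090869, -0.446707) → end (x,ẋ)=(-0.885179, -4.043092)

x = -0.8852, ẋ = -4.0431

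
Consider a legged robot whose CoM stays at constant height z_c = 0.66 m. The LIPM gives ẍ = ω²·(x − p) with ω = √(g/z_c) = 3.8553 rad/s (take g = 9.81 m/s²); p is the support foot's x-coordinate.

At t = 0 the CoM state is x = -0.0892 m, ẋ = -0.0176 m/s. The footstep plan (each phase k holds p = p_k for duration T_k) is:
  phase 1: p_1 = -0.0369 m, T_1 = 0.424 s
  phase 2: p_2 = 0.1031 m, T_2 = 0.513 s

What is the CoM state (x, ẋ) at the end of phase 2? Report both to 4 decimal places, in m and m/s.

x = -1.4667, ẋ = -5.9723

phase 1: p=-0.0369, T=0.424, ωT=1.634647, cosh=2.661335, sinh=2.466314; start (x,ẋ)=(-0.089200, -0.017600) → end (x,ẋ)=(-0.187347, -0.544128)
phase 2: p=0.1031, T=0.513, ωT=1.977769, cosh=3.682490, sinh=3.544112; start (x,ẋ)=(-0.187347, -0.544128) → end (x,ẋ)=(-1.466675, -5.972299)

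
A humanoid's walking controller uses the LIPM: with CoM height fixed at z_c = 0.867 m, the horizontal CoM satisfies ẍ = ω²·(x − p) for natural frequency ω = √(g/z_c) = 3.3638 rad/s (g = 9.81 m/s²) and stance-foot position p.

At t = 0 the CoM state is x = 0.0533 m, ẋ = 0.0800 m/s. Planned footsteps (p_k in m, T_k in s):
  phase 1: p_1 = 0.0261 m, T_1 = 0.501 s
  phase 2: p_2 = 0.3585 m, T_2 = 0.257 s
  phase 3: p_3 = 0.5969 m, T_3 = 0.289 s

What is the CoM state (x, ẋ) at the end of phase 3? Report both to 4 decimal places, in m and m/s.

phase 1: p=0.0261, T=0.501, ωT=1.685264, cosh=2.789635, sinh=2.604239; start (x,ẋ)=(0.053300, 0.080000) → end (x,ẋ)=(0.163914, 0.461447)
phase 2: p=0.3585, T=0.257, ωT=0.864497, cosh=1.397537, sinh=0.976274; start (x,ẋ)=(0.163914, 0.461447) → end (x,ẋ)=(0.220484, 0.005869)
phase 3: p=0.5969, T=0.289, ωT=0.972138, cosh=1.510932, sinh=1.132659; start (x,ẋ)=(0.220484, 0.005869) → end (x,ẋ)=(0.030137, -1.425292)

x = 0.0301, ẋ = -1.4253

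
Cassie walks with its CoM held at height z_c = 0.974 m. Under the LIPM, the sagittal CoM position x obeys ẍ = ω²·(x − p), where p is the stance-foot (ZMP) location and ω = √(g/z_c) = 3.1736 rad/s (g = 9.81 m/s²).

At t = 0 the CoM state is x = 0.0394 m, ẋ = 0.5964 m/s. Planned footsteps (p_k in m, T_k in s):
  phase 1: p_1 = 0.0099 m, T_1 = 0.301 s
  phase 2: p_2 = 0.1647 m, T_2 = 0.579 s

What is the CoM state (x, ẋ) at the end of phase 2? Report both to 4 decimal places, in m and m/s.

x = 1.4362, ẋ = 4.1444

phase 1: p=0.0099, T=0.301, ωT=0.955254, cosh=1.492022, sinh=1.107308; start (x,ẋ)=(0.039400, 0.596400) → end (x,ẋ)=(0.262006, 0.993509)
phase 2: p=0.1647, T=0.579, ωT=1.837514, cosh=3.220060, sinh=3.060847; start (x,ẋ)=(0.262006, 0.993509) → end (x,ẋ)=(1.436242, 4.144380)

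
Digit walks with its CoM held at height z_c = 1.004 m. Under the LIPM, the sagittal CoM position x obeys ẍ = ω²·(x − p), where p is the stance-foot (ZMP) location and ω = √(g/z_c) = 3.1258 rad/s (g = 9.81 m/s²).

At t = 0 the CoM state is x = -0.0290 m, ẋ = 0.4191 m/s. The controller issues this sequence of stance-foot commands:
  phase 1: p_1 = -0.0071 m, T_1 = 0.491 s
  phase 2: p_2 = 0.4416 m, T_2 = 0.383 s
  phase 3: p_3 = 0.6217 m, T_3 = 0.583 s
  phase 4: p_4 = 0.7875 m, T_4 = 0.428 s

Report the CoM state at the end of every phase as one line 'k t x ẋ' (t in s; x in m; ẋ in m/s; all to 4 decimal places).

phase 1: p=-0.0071, T=0.491, ωT=1.534768, cosh=2.427877, sinh=2.212371; start (x,ẋ)=(-0.029000, 0.419100) → end (x,ẋ)=(0.236359, 0.866075)
phase 2: p=0.4416, T=0.383, ωT=1.197181, cosh=1.806408, sinh=1.504364; start (x,ẋ)=(0.236359, 0.866075) → end (x,ẋ)=(0.487670, 0.599373)
phase 3: p=0.6217, T=0.583, ωT=1.822341, cosh=3.173986, sinh=3.012340; start (x,ẋ)=(0.487670, 0.599373) → end (x,ẋ)=(0.773907, 0.640378)
phase 4: p=0.7875, T=0.428, ωT=1.337842, cosh=2.036612, sinh=1.774201; start (x,ẋ)=(0.773907, 0.640378) → end (x,ẋ)=(1.123294, 1.228818)

1 0.4910 0.2364 0.8661
2 0.8740 0.4877 0.5994
3 1.4570 0.7739 0.6404
4 1.8850 1.1233 1.2288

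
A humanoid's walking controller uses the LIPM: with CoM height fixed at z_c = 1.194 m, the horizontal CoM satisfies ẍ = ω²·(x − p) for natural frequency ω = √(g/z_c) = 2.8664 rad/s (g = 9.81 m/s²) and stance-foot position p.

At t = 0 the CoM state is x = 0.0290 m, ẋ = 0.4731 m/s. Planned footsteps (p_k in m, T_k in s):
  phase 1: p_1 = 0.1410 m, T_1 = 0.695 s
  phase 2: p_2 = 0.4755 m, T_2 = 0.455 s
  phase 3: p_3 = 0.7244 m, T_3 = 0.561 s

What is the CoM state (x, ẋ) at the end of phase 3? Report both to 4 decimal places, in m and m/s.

x = 0.5686, ẋ = -0.2456

phase 1: p=0.1410, T=0.695, ωT=1.992148, cosh=3.733833, sinh=3.597431; start (x,ẋ)=(0.029000, 0.473100) → end (x,ẋ)=(0.316568, 0.611569)
phase 2: p=0.4755, T=0.455, ωT=1.304212, cosh=1.978085, sinh=1.706699; start (x,ẋ)=(0.316568, 0.611569) → end (x,ẋ)=(0.525256, 0.432224)
phase 3: p=0.7244, T=0.561, ωT=1.608050, cosh=2.596672, sinh=2.396395; start (x,ẋ)=(0.525256, 0.432224) → end (x,ẋ)=(0.568639, -0.245583)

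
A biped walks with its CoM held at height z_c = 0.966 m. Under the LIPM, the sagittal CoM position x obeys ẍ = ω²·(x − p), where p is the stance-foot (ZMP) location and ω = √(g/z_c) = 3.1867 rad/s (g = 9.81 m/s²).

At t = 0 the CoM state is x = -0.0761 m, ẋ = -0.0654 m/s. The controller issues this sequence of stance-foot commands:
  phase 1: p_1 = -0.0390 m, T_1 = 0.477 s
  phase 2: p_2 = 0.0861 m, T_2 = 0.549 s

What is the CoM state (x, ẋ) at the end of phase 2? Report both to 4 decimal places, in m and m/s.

phase 1: p=-0.0390, T=0.477, ωT=1.520056, cosh=2.395590, sinh=2.176891; start (x,ẋ)=(-0.076100, -0.065400) → end (x,ẋ)=(-0.172552, -0.414038)
phase 2: p=0.0861, T=0.549, ωT=1.749498, cosh=2.962789, sinh=2.788928; start (x,ẋ)=(-0.172552, -0.414038) → end (x,ẋ)=(-1.042589, -3.525473)

x = -1.0426, ẋ = -3.5255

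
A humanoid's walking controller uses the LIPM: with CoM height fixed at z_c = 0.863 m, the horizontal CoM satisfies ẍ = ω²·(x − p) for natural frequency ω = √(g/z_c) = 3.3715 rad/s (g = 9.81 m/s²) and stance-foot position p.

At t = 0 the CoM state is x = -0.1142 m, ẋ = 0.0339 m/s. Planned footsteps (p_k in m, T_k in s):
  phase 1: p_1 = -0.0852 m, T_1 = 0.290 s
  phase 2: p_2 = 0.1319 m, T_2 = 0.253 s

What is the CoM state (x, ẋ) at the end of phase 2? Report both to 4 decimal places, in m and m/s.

x = -0.2313, ẋ = -0.8915

phase 1: p=-0.0852, T=0.290, ωT=0.977735, cosh=1.517295, sinh=1.141133; start (x,ẋ)=(-0.114200, 0.033900) → end (x,ẋ)=(-0.117728, -0.060136)
phase 2: p=0.1319, T=0.253, ωT=0.852990, cosh=1.386395, sinh=0.960256; start (x,ẋ)=(-0.117728, -0.060136) → end (x,ẋ)=(-0.231310, -0.891543)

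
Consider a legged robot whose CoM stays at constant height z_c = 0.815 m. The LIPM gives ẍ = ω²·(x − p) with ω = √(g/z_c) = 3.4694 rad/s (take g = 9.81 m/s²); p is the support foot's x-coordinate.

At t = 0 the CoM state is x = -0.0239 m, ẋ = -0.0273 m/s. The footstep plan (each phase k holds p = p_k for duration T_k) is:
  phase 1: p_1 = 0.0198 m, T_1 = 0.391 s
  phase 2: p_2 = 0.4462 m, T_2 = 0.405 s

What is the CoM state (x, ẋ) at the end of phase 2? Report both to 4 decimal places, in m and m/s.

x = -0.8843, ẋ = -4.2452

phase 1: p=0.0198, T=0.391, ωT=1.356535, cosh=2.070135, sinh=1.812583; start (x,ẋ)=(-0.023900, -0.027300) → end (x,ẋ)=(-0.084928, -0.331325)
phase 2: p=0.4462, T=0.405, ωT=1.405107, cosh=2.160652, sinh=1.915311; start (x,ẋ)=(-0.084928, -0.331325) → end (x,ẋ)=(-0.884293, -4.245212)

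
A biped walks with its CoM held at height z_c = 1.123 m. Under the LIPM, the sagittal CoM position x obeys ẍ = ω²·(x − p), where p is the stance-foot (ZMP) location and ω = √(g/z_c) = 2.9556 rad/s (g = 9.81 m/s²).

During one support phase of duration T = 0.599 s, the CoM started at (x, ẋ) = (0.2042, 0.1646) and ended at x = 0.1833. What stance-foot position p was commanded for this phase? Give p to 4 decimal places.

ωT = 2.9556·0.599 = 1.770404; cosh(ωT) = 3.021746, sinh(ωT) = 2.851482
x(T) = p + (x₀−p)·cosh(ωT) + (ẋ₀/ω)·sinh(ωT) ⇒ p·(1 − cosh) = x(T) − x₀·cosh − (ẋ₀/ω)·sinh
numerator   = 0.1833 − (0.2042)·3.021746 − (0.1646/2.9556)·2.851482 = -0.592542
denominator = 1 − 3.021746 = -2.021746
p = -0.592542 / -2.021746 = 0.2931

p = 0.2931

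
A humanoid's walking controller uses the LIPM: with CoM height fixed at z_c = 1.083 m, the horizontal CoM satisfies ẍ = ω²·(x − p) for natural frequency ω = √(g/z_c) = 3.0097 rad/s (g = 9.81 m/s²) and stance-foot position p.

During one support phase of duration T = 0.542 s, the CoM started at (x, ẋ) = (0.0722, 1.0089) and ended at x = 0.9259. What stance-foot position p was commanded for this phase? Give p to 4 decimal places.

ωT = 3.0097·0.542 = 1.631257; cosh(ωT) = 2.652990, sinh(ωT) = 2.457306
x(T) = p + (x₀−p)·cosh(ωT) + (ẋ₀/ω)·sinh(ωT) ⇒ p·(1 − cosh) = x(T) − x₀·cosh − (ẋ₀/ω)·sinh
numerator   = 0.9259 − (0.0722)·2.652990 − (1.0089/3.0097)·2.457306 = -0.089375
denominator = 1 − 2.652990 = -1.652990
p = -0.089375 / -1.652990 = 0.0541

p = 0.0541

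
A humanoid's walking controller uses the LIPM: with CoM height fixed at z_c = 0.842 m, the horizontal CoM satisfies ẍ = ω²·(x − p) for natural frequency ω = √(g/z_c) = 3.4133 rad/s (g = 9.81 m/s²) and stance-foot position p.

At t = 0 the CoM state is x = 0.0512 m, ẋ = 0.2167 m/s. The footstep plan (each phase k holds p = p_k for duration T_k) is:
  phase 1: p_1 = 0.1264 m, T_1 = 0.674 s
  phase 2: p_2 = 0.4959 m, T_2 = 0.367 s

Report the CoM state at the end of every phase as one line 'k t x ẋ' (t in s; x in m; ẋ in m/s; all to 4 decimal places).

phase 1: p=0.1264, T=0.674, ωT=2.300564, cosh=5.040007, sinh=4.939805; start (x,ẋ)=(0.051200, 0.216700) → end (x,ẋ)=(0.061005, -0.175780)
phase 2: p=0.4959, T=0.367, ωT=1.252681, cosh=1.892726, sinh=1.606988; start (x,ẋ)=(0.061005, -0.175780) → end (x,ẋ)=(-0.409995, -2.718163)

1 0.6740 0.0610 -0.1758
2 1.0410 -0.4100 -2.7182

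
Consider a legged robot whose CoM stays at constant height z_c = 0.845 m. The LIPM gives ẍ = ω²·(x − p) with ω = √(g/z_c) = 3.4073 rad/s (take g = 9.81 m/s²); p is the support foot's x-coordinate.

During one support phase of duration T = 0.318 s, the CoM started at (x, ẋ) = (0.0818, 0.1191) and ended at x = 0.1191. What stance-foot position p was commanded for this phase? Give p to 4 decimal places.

p = 0.0948

ωT = 3.4073·0.318 = 1.083521; cosh(ωT) = 1.646735, sinh(ωT) = 1.308333
x(T) = p + (x₀−p)·cosh(ωT) + (ẋ₀/ω)·sinh(ωT) ⇒ p·(1 − cosh) = x(T) − x₀·cosh − (ẋ₀/ω)·sinh
numerator   = 0.1191 − (0.0818)·1.646735 − (0.1191/3.4073)·1.308333 = -0.061335
denominator = 1 − 1.646735 = -0.646735
p = -0.061335 / -0.646735 = 0.0948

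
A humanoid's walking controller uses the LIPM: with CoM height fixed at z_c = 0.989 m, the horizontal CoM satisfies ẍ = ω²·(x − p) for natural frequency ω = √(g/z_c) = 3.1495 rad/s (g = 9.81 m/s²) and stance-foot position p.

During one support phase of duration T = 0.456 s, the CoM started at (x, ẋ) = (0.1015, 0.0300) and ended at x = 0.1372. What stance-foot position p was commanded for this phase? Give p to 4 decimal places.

p = 0.0877

ωT = 3.1495·0.456 = 1.436172; cosh(ωT) = 2.221203, sinh(ωT) = 1.983367
x(T) = p + (x₀−p)·cosh(ωT) + (ẋ₀/ω)·sinh(ωT) ⇒ p·(1 − cosh) = x(T) − x₀·cosh − (ẋ₀/ω)·sinh
numerator   = 0.1372 − (0.1015)·2.221203 − (0.0300/3.1495)·1.983367 = -0.107144
denominator = 1 − 2.221203 = -1.221203
p = -0.107144 / -1.221203 = 0.0877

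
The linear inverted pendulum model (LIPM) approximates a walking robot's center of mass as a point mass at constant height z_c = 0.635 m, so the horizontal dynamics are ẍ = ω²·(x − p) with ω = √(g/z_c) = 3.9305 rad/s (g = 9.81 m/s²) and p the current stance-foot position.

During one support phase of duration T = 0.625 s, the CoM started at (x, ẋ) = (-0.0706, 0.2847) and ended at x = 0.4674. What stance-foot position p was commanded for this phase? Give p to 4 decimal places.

ωT = 3.9305·0.625 = 2.456562; cosh(ωT) = 5.875187, sinh(ωT) = 5.789458
x(T) = p + (x₀−p)·cosh(ωT) + (ẋ₀/ω)·sinh(ωT) ⇒ p·(1 − cosh) = x(T) − x₀·cosh − (ẋ₀/ω)·sinh
numerator   = 0.4674 − (-0.0706)·5.875187 − (0.2847/3.9305)·5.789458 = 0.462837
denominator = 1 − 5.875187 = -4.875187
p = 0.462837 / -4.875187 = -0.0949

p = -0.0949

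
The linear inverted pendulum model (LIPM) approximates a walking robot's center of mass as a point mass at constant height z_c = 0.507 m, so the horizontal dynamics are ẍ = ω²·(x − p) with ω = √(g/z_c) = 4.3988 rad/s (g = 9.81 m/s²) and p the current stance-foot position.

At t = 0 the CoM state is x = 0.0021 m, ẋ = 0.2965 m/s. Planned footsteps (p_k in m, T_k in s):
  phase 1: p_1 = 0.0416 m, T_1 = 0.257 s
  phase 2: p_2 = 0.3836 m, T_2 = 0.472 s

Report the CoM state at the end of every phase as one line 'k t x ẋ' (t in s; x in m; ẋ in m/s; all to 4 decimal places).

1 0.2570 0.0676 0.2660
2 0.7290 -0.6590 -4.3786

phase 1: p=0.0416, T=0.257, ωT=1.130492, cosh=1.710027, sinh=1.387152; start (x,ẋ)=(0.002100, 0.296500) → end (x,ẋ)=(0.067555, 0.266002)
phase 2: p=0.3836, T=0.472, ωT=2.076234, cosh=4.049890, sinh=3.924488; start (x,ẋ)=(0.067555, 0.266002) → end (x,ẋ)=(-0.659030, -4.378627)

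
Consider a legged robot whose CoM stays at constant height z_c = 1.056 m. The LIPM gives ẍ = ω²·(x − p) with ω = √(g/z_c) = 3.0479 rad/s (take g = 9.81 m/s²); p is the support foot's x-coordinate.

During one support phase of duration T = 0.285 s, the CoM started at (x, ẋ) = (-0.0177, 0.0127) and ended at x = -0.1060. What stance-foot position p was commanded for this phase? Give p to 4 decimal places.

p = 0.2124

ωT = 3.0479·0.285 = 0.868651; cosh(ωT) = 1.401606, sinh(ωT) = 0.982089
x(T) = p + (x₀−p)·cosh(ωT) + (ẋ₀/ω)·sinh(ωT) ⇒ p·(1 − cosh) = x(T) − x₀·cosh − (ẋ₀/ω)·sinh
numerator   = -0.1060 − (-0.0177)·1.401606 − (0.0127/3.0479)·0.982089 = -0.085284
denominator = 1 − 1.401606 = -0.401606
p = -0.085284 / -0.401606 = 0.2124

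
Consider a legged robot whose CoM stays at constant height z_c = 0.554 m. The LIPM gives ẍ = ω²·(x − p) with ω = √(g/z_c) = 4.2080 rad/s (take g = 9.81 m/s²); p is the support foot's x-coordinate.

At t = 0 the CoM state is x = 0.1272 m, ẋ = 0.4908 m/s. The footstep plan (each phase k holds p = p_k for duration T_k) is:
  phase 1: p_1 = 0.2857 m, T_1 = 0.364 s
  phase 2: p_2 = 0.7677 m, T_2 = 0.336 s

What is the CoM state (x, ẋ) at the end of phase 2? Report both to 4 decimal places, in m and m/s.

phase 1: p=0.2857, T=0.364, ωT=1.531712, cosh=2.421128, sinh=2.204962; start (x,ẋ)=(0.127200, 0.490800) → end (x,ẋ)=(0.159127, -0.282350)
phase 2: p=0.7677, T=0.336, ωT=1.413888, cosh=2.177554, sinh=1.934358; start (x,ẋ)=(0.159127, -0.282350) → end (x,ẋ)=(-0.687293, -5.568481)

x = -0.6873, ẋ = -5.5685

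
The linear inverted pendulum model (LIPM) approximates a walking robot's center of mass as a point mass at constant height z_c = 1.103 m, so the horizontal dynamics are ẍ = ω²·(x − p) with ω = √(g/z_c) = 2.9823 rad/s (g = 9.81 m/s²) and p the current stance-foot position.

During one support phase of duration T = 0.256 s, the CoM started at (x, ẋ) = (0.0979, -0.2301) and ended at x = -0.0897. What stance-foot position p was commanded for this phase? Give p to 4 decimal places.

ωT = 2.9823·0.256 = 0.763469; cosh(ωT) = 1.305877, sinh(ωT) = 0.839830
x(T) = p + (x₀−p)·cosh(ωT) + (ẋ₀/ω)·sinh(ωT) ⇒ p·(1 − cosh) = x(T) − x₀·cosh − (ẋ₀/ω)·sinh
numerator   = -0.0897 − (0.0979)·1.305877 − (-0.2301/2.9823)·0.839830 = -0.152748
denominator = 1 − 1.305877 = -0.305877
p = -0.152748 / -0.305877 = 0.4994

p = 0.4994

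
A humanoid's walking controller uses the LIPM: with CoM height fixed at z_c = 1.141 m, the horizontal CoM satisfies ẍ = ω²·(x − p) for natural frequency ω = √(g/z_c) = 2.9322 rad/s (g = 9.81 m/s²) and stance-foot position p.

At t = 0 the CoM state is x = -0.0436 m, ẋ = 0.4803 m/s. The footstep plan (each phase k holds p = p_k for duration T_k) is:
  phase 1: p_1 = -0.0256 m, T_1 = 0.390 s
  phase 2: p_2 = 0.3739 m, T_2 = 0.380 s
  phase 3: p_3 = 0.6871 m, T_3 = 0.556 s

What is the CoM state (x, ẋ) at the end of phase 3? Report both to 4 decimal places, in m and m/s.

x = 0.2935, ẋ = -0.8880

phase 1: p=-0.0256, T=0.390, ωT=1.143558, cosh=1.728298, sinh=1.409615; start (x,ẋ)=(-0.043600, 0.480300) → end (x,ẋ)=(0.174188, 0.755703)
phase 2: p=0.3739, T=0.380, ωT=1.114236, cosh=1.687703, sinh=1.359537; start (x,ẋ)=(0.174188, 0.755703) → end (x,ẋ)=(0.387233, 0.479264)
phase 3: p=0.6871, T=0.556, ωT=1.630303, cosh=2.650646, sinh=2.454776; start (x,ẋ)=(0.387233, 0.479264) → end (x,ẋ)=(0.293489, -0.888050)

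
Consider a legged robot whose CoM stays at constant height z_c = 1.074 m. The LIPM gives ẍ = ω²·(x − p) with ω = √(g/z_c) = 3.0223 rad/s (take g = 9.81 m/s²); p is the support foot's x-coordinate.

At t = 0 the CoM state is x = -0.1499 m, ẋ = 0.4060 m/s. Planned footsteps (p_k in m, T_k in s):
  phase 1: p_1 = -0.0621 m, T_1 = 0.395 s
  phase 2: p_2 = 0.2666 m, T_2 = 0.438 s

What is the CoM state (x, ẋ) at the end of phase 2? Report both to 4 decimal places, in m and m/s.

x = -0.1152, ẋ = -0.8353

phase 1: p=-0.0621, T=0.395, ωT=1.193809, cosh=1.801344, sinh=1.498280; start (x,ẋ)=(-0.149900, 0.406000) → end (x,ẋ)=(-0.018987, 0.333765)
phase 2: p=0.2666, T=0.438, ωT=1.323767, cosh=2.011841, sinh=1.745710; start (x,ẋ)=(-0.018987, 0.333765) → end (x,ẋ)=(-0.115169, -0.835291)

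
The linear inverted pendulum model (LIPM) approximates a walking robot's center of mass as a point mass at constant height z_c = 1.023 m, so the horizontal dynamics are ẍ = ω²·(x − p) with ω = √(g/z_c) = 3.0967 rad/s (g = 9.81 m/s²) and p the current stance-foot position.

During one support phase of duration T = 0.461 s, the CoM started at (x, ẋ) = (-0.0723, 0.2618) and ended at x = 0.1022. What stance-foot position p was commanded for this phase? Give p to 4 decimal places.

ωT = 3.0967·0.461 = 1.427579; cosh(ωT) = 2.204241, sinh(ωT) = 1.964352
x(T) = p + (x₀−p)·cosh(ωT) + (ẋ₀/ω)·sinh(ωT) ⇒ p·(1 − cosh) = x(T) − x₀·cosh − (ẋ₀/ω)·sinh
numerator   = 0.1022 − (-0.0723)·2.204241 − (0.2618/3.0967)·1.964352 = 0.095497
denominator = 1 − 2.204241 = -1.204241
p = 0.095497 / -1.204241 = -0.0793

p = -0.0793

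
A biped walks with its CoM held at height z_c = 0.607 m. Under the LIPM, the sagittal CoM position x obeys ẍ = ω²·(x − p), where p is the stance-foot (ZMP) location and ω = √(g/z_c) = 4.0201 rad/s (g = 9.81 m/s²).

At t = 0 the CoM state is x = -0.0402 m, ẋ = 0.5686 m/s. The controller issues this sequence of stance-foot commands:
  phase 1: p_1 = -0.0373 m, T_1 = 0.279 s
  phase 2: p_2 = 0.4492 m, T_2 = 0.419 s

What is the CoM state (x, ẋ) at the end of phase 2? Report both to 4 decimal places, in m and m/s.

x = 0.2348, ẋ = -0.4641

phase 1: p=-0.0373, T=0.279, ωT=1.121608, cosh=1.697771, sinh=1.372015; start (x,ẋ)=(-0.040200, 0.568600) → end (x,ẋ)=(0.151833, 0.949357)
phase 2: p=0.4492, T=0.419, ωT=1.684422, cosh=2.787443, sinh=2.601891; start (x,ẋ)=(0.151833, 0.949357) → end (x,ẋ)=(0.234751, -0.464136)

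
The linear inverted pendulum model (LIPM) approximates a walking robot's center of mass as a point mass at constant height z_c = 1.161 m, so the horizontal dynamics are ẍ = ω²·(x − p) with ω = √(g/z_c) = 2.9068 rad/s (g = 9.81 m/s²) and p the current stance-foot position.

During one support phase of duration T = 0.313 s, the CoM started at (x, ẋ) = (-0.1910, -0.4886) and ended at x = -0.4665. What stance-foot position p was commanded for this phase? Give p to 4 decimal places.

p = 0.0359

ωT = 2.9068·0.313 = 0.909828; cosh(ωT) = 1.443245, sinh(ωT) = 1.040651
x(T) = p + (x₀−p)·cosh(ωT) + (ẋ₀/ω)·sinh(ωT) ⇒ p·(1 − cosh) = x(T) − x₀·cosh − (ẋ₀/ω)·sinh
numerator   = -0.4665 − (-0.1910)·1.443245 − (-0.4886/2.9068)·1.040651 = -0.015919
denominator = 1 − 1.443245 = -0.443245
p = -0.015919 / -0.443245 = 0.0359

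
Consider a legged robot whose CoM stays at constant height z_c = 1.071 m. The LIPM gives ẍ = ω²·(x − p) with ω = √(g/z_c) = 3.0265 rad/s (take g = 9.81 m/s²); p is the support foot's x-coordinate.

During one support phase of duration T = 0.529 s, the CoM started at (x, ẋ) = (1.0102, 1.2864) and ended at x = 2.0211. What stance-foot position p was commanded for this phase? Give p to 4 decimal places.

ωT = 3.0265·0.529 = 1.601019; cosh(ωT) = 2.579885, sinh(ωT) = 2.378194
x(T) = p + (x₀−p)·cosh(ωT) + (ẋ₀/ω)·sinh(ωT) ⇒ p·(1 − cosh) = x(T) − x₀·cosh − (ẋ₀/ω)·sinh
numerator   = 2.0211 − (1.0102)·2.579885 − (1.2864/3.0265)·2.378194 = -1.595941
denominator = 1 − 2.579885 = -1.579885
p = -1.595941 / -1.579885 = 1.0102

p = 1.0102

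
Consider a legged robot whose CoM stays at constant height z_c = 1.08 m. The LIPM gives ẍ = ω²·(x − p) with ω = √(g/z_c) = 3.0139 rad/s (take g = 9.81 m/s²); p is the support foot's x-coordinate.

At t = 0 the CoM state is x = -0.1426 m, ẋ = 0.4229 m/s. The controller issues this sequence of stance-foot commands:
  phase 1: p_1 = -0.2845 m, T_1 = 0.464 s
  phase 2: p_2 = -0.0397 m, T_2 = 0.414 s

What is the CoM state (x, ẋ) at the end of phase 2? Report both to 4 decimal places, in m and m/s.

phase 1: p=-0.2845, T=0.464, ωT=1.398450, cosh=2.147949, sinh=1.900969; start (x,ẋ)=(-0.142600, 0.422900) → end (x,ẋ)=(0.287031, 1.721359)
phase 2: p=-0.0397, T=0.414, ωT=1.247755, cosh=1.884832, sinh=1.597683; start (x,ẋ)=(0.287031, 1.721359) → end (x,ẋ)=(1.488634, 4.817768)

x = 1.4886, ẋ = 4.8178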